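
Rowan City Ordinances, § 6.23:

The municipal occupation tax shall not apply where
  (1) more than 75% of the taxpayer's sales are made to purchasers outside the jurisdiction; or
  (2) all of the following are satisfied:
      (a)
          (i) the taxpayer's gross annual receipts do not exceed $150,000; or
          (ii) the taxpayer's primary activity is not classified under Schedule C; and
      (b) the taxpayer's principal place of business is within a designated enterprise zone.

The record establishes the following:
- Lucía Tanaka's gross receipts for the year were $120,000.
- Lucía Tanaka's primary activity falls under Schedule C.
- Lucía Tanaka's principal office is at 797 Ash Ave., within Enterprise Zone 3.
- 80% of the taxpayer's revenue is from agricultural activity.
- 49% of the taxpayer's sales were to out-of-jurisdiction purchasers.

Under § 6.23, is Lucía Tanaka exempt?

(1) >75% out-of-jur. sales — fails.
(i) receipts ≤ $150,000 — met.
(ii) not (Schedule C activity) — fails.
So (a) is satisfied (T OR F).
(b) in enterprise zone — met.
(2): T AND T → true.
Overall: F OR T → true.

Yes — exempt.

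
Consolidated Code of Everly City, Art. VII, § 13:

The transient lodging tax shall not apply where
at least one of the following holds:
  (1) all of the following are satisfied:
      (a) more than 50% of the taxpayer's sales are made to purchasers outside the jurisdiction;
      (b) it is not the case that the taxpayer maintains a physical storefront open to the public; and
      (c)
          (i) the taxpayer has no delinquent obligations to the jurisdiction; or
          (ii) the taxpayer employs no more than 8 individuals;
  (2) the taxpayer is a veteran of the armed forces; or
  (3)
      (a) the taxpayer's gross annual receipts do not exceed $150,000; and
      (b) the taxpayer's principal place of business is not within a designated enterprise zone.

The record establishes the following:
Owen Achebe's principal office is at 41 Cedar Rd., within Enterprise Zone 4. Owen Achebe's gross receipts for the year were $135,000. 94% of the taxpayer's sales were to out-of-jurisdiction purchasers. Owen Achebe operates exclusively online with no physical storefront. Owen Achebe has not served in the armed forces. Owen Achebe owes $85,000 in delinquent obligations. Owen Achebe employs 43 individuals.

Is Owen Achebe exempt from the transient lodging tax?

(a) >50% out-of-jur. sales — holds.
(b) not (has storefront) — met.
(i) no delinquency — not met.
(ii) ≤ 8 employees — not satisfied.
(c) = F OR F = false.
So (1) is not satisfied (T AND T AND F).
(2) veteran — not met.
(a) receipts ≤ $150,000 — met.
(b) not (in enterprise zone) — fails.
So (3) is not satisfied (T AND F).
So Overall is not satisfied (F OR F OR F).

No — not exempt.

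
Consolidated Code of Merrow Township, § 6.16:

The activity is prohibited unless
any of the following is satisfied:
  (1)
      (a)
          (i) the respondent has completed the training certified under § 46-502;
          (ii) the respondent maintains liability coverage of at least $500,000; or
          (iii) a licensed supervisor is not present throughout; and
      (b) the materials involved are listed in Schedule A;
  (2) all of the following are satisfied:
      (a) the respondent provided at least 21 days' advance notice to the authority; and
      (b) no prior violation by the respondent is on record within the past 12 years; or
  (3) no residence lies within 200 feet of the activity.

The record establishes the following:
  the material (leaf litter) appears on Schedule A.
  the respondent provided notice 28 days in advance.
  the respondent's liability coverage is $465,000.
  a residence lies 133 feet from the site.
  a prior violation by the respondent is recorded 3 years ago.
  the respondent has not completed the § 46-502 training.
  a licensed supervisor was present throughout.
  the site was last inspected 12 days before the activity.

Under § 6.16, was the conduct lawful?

(i) training certified — fails.
(ii) coverage ≥ $500,000 — fails.
(iii) not (supervisor present) — not met.
So (a) is not satisfied (F OR F OR F).
(b) Schedule A material — satisfied.
(1) = F AND T = false.
(a) ≥21 days' notice — satisfied.
(b) no prior violation — not satisfied.
So (2) is not satisfied (T AND F).
(3) no residence in 200 ft — not met.
So Overall is not satisfied (F OR F OR F).

No — unlawful.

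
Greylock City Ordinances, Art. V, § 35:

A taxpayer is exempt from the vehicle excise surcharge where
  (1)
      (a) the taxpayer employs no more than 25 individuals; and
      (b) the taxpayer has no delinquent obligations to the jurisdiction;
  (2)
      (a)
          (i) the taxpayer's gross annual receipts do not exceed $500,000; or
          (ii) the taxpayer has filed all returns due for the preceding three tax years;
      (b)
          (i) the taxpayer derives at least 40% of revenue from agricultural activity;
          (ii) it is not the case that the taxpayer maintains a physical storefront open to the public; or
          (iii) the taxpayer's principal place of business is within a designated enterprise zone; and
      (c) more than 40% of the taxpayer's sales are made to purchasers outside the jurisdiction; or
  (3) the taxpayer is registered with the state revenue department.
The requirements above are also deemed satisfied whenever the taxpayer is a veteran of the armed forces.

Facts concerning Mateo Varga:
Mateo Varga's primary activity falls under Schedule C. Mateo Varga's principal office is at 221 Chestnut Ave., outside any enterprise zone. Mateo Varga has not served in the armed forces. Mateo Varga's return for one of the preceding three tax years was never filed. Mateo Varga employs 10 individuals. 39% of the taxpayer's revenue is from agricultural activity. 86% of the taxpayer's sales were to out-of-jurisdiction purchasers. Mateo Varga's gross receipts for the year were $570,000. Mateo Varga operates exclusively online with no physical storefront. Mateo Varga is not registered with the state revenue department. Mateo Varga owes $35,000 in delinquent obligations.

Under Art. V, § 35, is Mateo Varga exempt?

No — not exempt.

(a) ≤ 25 employees — met.
(b) no delinquency — fails.
(1): T AND F → false.
(i) receipts ≤ $500,000 — fails.
(ii) returns current — fails.
So (a) is not satisfied (F OR F).
(i) ≥40% agricultural — not met.
(ii) not (has storefront) — met.
(iii) in enterprise zone — not met.
So (b) is satisfied (F OR T OR F).
(c) >40% out-of-jur. sales — met.
(2): F AND T AND T → false.
(3) state-registered — fails.
Overall: F OR F OR F → false.
Exception (veteran) — not satisfied.
Result: main false OR exception false → false.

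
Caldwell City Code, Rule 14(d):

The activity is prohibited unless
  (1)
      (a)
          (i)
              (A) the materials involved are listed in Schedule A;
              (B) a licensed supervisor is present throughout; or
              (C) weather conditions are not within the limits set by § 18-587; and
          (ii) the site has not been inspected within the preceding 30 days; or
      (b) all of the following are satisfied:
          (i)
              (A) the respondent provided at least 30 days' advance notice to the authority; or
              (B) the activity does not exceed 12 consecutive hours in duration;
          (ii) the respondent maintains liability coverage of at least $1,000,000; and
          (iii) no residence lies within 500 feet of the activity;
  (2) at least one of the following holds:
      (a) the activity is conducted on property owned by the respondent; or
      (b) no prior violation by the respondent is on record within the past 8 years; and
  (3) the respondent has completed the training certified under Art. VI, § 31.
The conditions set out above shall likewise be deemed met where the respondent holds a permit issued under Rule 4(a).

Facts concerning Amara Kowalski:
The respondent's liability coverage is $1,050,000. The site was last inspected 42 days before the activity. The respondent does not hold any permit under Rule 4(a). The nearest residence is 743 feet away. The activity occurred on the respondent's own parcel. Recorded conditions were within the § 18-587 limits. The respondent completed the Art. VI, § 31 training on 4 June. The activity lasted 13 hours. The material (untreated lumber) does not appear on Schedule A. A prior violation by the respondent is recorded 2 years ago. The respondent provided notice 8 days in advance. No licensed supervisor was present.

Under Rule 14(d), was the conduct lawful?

(A) Schedule A material — not satisfied.
(B) supervisor present — fails.
(C) not (weather ok) — not satisfied.
(i): F OR F OR F → false.
(ii) not (site inspected) — holds.
(a): F AND T → false.
(A) ≥30 days' notice — fails.
(B) ≤ 12 hrs duration — not satisfied.
So (i) is not satisfied (F OR F).
(ii) coverage ≥ $1,000,000 — satisfied.
(iii) no residence in 500 ft — met.
So (b) is not satisfied (F AND T AND T).
(1): F OR F → false.
(a) own property — satisfied.
(b) no prior violation — not satisfied.
So (2) is satisfied (T OR F).
(3) training certified — holds.
Overall: F AND T AND T → false.
Exception (holds permit) — not satisfied.
Result: main false OR exception false → false.

No — unlawful.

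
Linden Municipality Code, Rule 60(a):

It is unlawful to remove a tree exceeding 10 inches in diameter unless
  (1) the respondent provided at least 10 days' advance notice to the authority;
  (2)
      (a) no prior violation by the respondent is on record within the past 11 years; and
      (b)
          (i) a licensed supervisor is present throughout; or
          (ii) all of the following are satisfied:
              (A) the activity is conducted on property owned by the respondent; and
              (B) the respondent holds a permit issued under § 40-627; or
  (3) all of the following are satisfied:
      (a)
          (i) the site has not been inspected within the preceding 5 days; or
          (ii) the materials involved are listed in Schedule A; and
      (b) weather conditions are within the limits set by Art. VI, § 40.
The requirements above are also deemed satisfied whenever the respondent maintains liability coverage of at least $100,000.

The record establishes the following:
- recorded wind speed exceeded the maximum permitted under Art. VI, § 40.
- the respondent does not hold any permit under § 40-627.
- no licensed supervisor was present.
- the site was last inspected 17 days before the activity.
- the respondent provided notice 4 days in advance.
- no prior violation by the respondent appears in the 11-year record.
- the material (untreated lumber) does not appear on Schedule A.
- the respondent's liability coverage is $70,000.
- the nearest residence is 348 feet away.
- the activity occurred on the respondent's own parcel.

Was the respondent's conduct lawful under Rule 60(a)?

(1) ≥10 days' notice — not met.
(a) no prior violation — met.
(i) supervisor present — fails.
(A) own property — holds.
(B) holds permit — not met.
(ii) = T AND F = false.
(b): F OR F → false.
So (2) is not satisfied (T AND F).
(i) not (site inspected) — satisfied.
(ii) Schedule A material — fails.
(a) = T OR F = true.
(b) weather ok — not met.
So (3) is not satisfied (T AND F).
So Overall is not satisfied (F OR F OR F).
Exception (coverage ≥ $100,000) — not satisfied.
Result: main false OR exception false → false.

No — unlawful.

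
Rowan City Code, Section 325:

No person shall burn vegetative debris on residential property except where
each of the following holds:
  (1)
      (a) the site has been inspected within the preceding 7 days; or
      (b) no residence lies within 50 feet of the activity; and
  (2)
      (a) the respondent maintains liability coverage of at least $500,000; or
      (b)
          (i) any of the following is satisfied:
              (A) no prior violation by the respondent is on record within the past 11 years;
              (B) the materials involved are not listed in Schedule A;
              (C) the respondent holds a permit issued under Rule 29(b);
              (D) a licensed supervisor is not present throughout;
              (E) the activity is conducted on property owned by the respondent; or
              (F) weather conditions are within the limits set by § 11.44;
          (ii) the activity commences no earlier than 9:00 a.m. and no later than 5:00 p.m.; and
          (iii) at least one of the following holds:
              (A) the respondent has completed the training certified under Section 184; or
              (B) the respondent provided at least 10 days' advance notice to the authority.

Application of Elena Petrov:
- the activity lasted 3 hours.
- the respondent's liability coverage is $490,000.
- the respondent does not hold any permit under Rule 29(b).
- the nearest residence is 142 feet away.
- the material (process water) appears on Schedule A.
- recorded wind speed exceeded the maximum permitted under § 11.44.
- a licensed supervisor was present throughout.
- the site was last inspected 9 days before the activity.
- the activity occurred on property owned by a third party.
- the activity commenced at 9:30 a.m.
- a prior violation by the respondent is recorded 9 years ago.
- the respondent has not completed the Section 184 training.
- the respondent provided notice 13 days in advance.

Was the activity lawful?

(a) site inspected — not met.
(b) no residence in 50 ft — met.
(1): F OR T → true.
(a) coverage ≥ $500,000 — not met.
(A) no prior violation — fails.
(B) not (Schedule A material) — not satisfied.
(C) holds permit — fails.
(D) not (supervisor present) — fails.
(E) own property — fails.
(F) weather ok — fails.
(i) = F OR F OR F OR F OR F OR F = false.
(ii) start within hours — met.
(A) training certified — not satisfied.
(B) ≥10 days' notice — holds.
So (iii) is satisfied (F OR T).
(b) = F AND T AND T = false.
(2) = F OR F = false.
Overall = T AND F = false.

No — unlawful.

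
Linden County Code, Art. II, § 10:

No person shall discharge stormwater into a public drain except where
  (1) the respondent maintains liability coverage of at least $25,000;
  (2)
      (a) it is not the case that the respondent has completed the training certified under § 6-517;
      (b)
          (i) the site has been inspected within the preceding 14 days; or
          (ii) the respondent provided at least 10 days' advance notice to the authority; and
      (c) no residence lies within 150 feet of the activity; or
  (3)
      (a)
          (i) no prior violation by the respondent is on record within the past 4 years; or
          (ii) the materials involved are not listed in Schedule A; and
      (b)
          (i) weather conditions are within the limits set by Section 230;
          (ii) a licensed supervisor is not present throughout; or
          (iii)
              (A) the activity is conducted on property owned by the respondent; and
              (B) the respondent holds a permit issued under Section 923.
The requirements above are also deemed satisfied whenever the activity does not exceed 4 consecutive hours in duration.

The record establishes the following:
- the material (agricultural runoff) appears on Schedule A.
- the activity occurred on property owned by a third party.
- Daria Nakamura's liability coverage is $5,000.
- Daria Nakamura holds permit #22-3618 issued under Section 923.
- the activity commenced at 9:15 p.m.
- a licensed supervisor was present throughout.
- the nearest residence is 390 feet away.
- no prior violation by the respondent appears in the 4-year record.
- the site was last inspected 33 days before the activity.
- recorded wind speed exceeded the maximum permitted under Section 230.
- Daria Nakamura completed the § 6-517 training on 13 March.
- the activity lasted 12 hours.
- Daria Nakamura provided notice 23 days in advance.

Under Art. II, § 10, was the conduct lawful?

No — unlawful.

(1) coverage ≥ $25,000 — fails.
(a) not (training certified) — not satisfied.
(i) site inspected — not satisfied.
(ii) ≥10 days' notice — met.
So (b) is satisfied (F OR T).
(c) no residence in 150 ft — satisfied.
(2): F AND T AND T → false.
(i) no prior violation — satisfied.
(ii) not (Schedule A material) — not met.
(a) = T OR F = true.
(i) weather ok — not met.
(ii) not (supervisor present) — fails.
(A) own property — not met.
(B) holds permit — holds.
(iii) = F AND T = false.
(b) = F OR F OR F = false.
(3) = T AND F = false.
Overall: F OR F OR F → false.
Exception (≤ 4 hrs duration) — not satisfied.
Result: main false OR exception false → false.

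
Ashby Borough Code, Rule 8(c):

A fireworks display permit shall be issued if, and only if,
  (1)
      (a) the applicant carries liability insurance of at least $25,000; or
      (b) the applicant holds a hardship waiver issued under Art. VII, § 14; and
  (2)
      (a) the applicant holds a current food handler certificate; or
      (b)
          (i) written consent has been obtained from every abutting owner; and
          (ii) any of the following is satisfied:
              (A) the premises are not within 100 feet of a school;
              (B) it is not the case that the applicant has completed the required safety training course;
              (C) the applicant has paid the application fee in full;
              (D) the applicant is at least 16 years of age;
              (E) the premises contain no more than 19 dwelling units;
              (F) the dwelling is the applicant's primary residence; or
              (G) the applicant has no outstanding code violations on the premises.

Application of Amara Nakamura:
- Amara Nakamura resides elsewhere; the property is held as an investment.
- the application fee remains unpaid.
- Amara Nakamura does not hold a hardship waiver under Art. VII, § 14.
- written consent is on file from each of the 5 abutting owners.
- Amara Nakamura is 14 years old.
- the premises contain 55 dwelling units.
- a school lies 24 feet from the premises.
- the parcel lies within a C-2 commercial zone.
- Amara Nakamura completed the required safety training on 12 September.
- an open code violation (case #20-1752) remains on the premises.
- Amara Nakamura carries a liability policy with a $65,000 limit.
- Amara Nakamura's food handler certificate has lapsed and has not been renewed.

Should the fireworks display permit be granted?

No — denied.

(a) insurance ≥ $25,000 — satisfied.
(b) hardship waiver — not met.
(1) = T OR F = true.
(a) food handler cert. — fails.
(i) all abutters consent — satisfied.
(A) ≥100 ft from school — fails.
(B) not (safety training) — not satisfied.
(C) fee paid — not satisfied.
(D) age ≥ 16 — not met.
(E) ≤ 19 units — not satisfied.
(F) primary residence — not met.
(G) no code violations — not satisfied.
(ii): F OR F OR F OR F OR F OR F OR F → false.
(b): T AND F → false.
So (2) is not satisfied (F OR F).
So Overall is not satisfied (T AND F).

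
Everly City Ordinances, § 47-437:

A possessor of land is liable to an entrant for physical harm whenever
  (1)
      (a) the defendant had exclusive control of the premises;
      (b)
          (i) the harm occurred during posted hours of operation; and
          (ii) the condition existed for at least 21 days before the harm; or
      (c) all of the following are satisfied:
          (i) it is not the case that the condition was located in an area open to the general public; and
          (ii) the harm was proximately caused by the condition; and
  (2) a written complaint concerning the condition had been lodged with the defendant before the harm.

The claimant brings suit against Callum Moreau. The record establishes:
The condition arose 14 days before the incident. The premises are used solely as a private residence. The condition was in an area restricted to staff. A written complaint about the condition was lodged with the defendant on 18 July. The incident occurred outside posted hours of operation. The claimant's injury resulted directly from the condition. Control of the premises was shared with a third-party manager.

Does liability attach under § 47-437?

(a) exclusive control — not satisfied.
(i) during posted hours — not met.
(ii) condition ≥21 days old — not satisfied.
(b) = F AND F = false.
(i) not (public area) — satisfied.
(ii) proximate cause — met.
(c): T AND T → true.
So (1) is satisfied (F OR F OR T).
(2) complaint lodged — met.
Overall: T AND T → true.

Yes — liable.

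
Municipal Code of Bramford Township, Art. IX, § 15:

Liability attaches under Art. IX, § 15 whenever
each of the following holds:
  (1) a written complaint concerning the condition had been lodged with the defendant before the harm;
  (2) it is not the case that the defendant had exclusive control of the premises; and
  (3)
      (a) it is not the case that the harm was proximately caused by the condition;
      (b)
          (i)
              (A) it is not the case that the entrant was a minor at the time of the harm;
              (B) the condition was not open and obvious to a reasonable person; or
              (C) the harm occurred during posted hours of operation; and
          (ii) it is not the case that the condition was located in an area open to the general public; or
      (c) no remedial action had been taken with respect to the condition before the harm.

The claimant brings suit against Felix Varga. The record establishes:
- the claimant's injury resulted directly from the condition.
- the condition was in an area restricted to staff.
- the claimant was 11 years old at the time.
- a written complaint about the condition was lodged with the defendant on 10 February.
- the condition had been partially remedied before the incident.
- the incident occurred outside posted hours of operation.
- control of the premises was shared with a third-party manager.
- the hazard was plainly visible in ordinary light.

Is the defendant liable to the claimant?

(1) complaint lodged — holds.
(2) not (exclusive control) — satisfied.
(a) not (proximate cause) — not satisfied.
(A) not (entrant a minor) — not satisfied.
(B) not open/obvious — not met.
(C) during posted hours — fails.
(i): F OR F OR F → false.
(ii) not (public area) — holds.
So (b) is not satisfied (F AND T).
(c) no remedial action — not met.
(3) = F OR F OR F = false.
Overall: T AND T AND F → false.

No — not liable.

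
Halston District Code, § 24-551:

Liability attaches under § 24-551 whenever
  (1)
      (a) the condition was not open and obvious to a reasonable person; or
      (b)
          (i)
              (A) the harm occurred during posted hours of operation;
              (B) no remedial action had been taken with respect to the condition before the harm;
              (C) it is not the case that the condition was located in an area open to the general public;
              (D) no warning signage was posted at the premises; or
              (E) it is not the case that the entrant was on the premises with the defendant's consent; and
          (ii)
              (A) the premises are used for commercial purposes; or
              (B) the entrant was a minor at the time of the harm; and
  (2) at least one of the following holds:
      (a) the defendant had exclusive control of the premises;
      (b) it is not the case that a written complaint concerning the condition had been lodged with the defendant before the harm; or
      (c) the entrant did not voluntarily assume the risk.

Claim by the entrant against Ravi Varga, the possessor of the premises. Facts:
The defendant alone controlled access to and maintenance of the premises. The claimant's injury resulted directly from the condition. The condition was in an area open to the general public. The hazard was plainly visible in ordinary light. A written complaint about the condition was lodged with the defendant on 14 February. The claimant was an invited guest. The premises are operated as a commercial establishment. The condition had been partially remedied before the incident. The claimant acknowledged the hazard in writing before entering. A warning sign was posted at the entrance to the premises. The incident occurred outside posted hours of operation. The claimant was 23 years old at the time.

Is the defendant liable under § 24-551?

(a) not open/obvious — fails.
(A) during posted hours — not met.
(B) no remedial action — fails.
(C) not (public area) — not satisfied.
(D) no signage posted — not satisfied.
(E) not (consent to enter) — not satisfied.
(i): F OR F OR F OR F OR F → false.
(A) commercial use — met.
(B) entrant a minor — not met.
(ii) = T OR F = true.
(b): F AND T → false.
So (1) is not satisfied (F OR F).
(a) exclusive control — holds.
(b) not (complaint lodged) — not met.
(c) no assumed risk — not satisfied.
(2) = T OR F OR F = true.
Overall: F AND T → false.

No — not liable.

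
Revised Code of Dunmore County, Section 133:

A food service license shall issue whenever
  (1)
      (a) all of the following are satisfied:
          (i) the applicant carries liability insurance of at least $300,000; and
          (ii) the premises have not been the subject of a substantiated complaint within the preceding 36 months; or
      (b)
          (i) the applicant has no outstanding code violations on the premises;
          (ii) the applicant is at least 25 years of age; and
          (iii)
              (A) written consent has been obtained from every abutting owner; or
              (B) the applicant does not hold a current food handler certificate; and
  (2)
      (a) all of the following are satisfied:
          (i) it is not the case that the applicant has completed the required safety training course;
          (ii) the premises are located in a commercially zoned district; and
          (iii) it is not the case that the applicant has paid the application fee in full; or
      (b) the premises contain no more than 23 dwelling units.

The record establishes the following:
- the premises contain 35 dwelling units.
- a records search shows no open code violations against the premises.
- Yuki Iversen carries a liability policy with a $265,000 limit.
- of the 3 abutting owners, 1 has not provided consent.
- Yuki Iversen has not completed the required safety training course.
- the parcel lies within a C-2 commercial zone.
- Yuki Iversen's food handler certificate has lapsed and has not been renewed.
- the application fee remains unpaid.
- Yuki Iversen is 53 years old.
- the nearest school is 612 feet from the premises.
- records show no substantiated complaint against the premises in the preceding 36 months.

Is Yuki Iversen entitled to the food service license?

Yes — granted.

(i) insurance ≥ $300,000 — fails.
(ii) no complaint in 36 mo. — met.
(a) = F AND T = false.
(i) no code violations — met.
(ii) age ≥ 25 — holds.
(A) all abutters consent — fails.
(B) not (food handler cert.) — satisfied.
(iii): F OR T → true.
(b) = T AND T AND T = true.
(1): F OR T → true.
(i) not (safety training) — satisfied.
(ii) commercially zoned — holds.
(iii) not (fee paid) — met.
(a): T AND T AND T → true.
(b) ≤ 23 units — not met.
So (2) is satisfied (T OR F).
Overall: T AND T → true.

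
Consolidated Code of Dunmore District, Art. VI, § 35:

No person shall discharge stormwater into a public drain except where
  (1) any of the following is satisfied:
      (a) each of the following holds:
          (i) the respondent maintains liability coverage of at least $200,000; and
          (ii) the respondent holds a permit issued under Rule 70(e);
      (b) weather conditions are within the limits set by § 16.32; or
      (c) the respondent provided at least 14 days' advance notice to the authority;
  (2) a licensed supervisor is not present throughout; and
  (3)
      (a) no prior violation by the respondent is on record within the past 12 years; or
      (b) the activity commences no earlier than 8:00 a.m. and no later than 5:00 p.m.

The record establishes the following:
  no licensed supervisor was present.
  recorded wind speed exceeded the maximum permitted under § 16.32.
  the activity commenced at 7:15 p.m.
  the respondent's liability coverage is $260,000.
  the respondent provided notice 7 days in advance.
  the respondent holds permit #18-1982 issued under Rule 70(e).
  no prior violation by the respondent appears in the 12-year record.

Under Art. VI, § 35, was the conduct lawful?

Yes — lawful.

(i) coverage ≥ $200,000 — met.
(ii) holds permit — met.
(a): T AND T → true.
(b) weather ok — not satisfied.
(c) ≥14 days' notice — not satisfied.
(1) = T OR F OR F = true.
(2) not (supervisor present) — holds.
(a) no prior violation — satisfied.
(b) start within hours — fails.
(3): T OR F → true.
So Overall is satisfied (T AND T AND T).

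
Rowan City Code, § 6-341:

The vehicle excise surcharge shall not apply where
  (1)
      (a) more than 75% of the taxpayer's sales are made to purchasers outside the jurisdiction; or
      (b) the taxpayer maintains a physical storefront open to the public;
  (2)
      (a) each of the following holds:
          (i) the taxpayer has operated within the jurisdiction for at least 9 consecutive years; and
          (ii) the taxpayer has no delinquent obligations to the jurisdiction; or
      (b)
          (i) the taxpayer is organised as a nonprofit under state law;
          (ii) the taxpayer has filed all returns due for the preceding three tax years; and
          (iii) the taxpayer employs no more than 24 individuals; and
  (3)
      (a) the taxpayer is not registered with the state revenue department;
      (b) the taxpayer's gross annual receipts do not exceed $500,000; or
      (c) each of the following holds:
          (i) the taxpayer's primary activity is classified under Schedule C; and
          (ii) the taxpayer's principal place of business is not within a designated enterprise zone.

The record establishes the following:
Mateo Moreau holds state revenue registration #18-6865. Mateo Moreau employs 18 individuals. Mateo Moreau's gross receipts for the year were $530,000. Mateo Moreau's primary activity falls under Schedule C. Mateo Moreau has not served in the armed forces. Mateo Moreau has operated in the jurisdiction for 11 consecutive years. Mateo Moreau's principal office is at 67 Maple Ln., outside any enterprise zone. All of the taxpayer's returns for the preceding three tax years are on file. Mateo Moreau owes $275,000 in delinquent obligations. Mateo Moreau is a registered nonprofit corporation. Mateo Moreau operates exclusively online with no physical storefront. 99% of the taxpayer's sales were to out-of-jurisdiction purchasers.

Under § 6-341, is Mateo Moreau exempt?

Yes — exempt.

(a) >75% out-of-jur. sales — holds.
(b) has storefront — not satisfied.
So (1) is satisfied (T OR F).
(i) ≥ 9 yrs in jurisdiction — satisfied.
(ii) no delinquency — fails.
(a): T AND F → false.
(i) nonprofit — met.
(ii) returns current — satisfied.
(iii) ≤ 24 employees — satisfied.
So (b) is satisfied (T AND T AND T).
(2) = F OR T = true.
(a) not (state-registered) — not satisfied.
(b) receipts ≤ $500,000 — fails.
(i) Schedule C activity — satisfied.
(ii) not (in enterprise zone) — holds.
(c) = T AND T = true.
So (3) is satisfied (F OR F OR T).
Overall = T AND T AND T = true.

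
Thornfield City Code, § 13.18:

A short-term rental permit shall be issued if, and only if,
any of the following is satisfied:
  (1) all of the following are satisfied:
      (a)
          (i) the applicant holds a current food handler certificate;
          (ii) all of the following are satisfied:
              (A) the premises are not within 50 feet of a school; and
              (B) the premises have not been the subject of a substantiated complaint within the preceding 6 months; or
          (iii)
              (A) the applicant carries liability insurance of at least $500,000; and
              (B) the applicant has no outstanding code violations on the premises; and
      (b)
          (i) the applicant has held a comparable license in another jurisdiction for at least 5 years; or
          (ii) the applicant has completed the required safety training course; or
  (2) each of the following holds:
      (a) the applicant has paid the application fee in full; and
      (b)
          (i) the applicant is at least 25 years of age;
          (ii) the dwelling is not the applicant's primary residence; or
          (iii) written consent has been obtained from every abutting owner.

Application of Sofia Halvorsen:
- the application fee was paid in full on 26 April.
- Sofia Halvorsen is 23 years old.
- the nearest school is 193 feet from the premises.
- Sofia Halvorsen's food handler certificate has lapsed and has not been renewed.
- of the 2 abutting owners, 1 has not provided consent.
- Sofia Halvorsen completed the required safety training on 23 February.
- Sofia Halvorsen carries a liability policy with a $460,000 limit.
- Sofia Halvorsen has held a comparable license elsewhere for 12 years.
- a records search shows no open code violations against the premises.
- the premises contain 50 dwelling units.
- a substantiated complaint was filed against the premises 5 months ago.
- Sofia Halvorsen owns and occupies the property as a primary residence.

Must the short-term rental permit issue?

No — denied.

(i) food handler cert. — not met.
(A) ≥50 ft from school — met.
(B) no complaint in 6 mo. — not satisfied.
So (ii) is not satisfied (T AND F).
(A) insurance ≥ $500,000 — fails.
(B) no code violations — satisfied.
(iii) = F AND T = false.
So (a) is not satisfied (F OR F OR F).
(i) prior license ≥ 5 yr — met.
(ii) safety training — holds.
(b) = T OR T = true.
So (1) is not satisfied (F AND T).
(a) fee paid — met.
(i) age ≥ 25 — fails.
(ii) not (primary residence) — not met.
(iii) all abutters consent — not met.
(b): F OR F OR F → false.
So (2) is not satisfied (T AND F).
So Overall is not satisfied (F OR F).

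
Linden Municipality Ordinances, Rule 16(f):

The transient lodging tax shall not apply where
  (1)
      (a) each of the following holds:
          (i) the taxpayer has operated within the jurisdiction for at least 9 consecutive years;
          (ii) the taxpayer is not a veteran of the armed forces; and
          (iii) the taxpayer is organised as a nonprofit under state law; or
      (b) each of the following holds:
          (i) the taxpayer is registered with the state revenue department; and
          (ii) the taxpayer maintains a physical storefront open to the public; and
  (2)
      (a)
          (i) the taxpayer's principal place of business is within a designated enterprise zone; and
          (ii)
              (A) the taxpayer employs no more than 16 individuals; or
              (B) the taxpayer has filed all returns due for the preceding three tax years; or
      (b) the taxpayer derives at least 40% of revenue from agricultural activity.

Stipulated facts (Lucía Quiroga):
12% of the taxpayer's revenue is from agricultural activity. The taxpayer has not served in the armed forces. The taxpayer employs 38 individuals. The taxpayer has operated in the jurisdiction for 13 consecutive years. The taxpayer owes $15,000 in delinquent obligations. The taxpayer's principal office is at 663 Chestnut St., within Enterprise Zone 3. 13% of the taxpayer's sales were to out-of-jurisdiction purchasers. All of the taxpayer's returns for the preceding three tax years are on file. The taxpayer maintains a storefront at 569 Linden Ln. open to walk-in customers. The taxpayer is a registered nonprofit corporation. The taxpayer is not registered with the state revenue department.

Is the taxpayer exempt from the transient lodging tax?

(i) ≥ 9 yrs in jurisdiction — satisfied.
(ii) not (veteran) — met.
(iii) nonprofit — met.
(a) = T AND T AND T = true.
(i) state-registered — not met.
(ii) has storefront — satisfied.
(b): F AND T → false.
(1) = T OR F = true.
(i) in enterprise zone — holds.
(A) ≤ 16 employees — not satisfied.
(B) returns current — met.
(ii) = F OR T = true.
(a) = T AND T = true.
(b) ≥40% agricultural — not satisfied.
(2) = T OR F = true.
Overall = T AND T = true.

Yes — exempt.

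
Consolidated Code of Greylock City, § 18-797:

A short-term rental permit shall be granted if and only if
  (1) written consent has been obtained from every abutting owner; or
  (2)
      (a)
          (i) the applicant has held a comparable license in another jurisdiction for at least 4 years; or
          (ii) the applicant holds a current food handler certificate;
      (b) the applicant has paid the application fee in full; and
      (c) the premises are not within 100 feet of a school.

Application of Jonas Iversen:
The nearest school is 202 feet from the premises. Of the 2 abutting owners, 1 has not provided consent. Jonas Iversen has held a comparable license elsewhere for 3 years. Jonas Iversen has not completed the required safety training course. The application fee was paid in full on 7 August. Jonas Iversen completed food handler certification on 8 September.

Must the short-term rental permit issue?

Yes — granted.

(1) all abutters consent — fails.
(i) prior license ≥ 4 yr — not met.
(ii) food handler cert. — holds.
So (a) is satisfied (F OR T).
(b) fee paid — holds.
(c) ≥100 ft from school — holds.
So (2) is satisfied (T AND T AND T).
So Overall is satisfied (F OR T).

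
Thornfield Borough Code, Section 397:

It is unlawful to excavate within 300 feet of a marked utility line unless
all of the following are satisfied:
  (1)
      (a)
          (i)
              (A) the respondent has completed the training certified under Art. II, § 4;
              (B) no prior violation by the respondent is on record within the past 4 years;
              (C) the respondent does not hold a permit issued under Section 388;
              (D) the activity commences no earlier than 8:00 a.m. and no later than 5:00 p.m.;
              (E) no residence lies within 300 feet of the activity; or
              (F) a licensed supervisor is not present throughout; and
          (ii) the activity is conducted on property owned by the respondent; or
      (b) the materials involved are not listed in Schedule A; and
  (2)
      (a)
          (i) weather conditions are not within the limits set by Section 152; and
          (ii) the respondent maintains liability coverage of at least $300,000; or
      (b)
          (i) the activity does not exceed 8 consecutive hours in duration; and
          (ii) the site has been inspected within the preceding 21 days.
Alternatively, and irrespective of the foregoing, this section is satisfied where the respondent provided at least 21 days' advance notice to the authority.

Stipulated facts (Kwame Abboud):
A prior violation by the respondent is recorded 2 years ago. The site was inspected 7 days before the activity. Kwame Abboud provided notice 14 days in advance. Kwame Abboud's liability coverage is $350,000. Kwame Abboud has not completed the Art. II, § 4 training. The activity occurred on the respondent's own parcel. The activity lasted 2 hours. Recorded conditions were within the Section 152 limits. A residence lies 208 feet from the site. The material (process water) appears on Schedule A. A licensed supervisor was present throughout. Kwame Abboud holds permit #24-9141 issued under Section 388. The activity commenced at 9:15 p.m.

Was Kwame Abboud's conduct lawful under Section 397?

No — unlawful.

(A) training certified — fails.
(B) no prior violation — not met.
(C) not (holds permit) — fails.
(D) start within hours — not met.
(E) no residence in 300 ft — not satisfied.
(F) not (supervisor present) — fails.
(i): F OR F OR F OR F OR F OR F → false.
(ii) own property — holds.
So (a) is not satisfied (F AND T).
(b) not (Schedule A material) — fails.
(1): F OR F → false.
(i) not (weather ok) — not satisfied.
(ii) coverage ≥ $300,000 — holds.
So (a) is not satisfied (F AND T).
(i) ≤ 8 hrs duration — holds.
(ii) site inspected — satisfied.
(b): T AND T → true.
(2) = F OR T = true.
Overall: F AND T → false.
Exception (≥21 days' notice) — not satisfied.
Result: main false OR exception false → false.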